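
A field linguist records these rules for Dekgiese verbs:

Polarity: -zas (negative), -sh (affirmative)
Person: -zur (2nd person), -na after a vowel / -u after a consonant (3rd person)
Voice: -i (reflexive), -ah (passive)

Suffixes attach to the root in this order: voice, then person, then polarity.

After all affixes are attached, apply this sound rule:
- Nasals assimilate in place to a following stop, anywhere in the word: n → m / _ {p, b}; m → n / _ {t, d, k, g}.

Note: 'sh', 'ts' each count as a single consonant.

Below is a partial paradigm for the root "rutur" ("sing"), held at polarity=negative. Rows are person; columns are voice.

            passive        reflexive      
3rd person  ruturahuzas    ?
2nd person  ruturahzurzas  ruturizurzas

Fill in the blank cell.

ruturinazas

Attach voice reflexive -i → ruturi.
Attach person 3rd person -na (after vowel 'i') → ruturina.
Attach polarity negative -zas → ruturinazas.
Nasal assimilation: no change.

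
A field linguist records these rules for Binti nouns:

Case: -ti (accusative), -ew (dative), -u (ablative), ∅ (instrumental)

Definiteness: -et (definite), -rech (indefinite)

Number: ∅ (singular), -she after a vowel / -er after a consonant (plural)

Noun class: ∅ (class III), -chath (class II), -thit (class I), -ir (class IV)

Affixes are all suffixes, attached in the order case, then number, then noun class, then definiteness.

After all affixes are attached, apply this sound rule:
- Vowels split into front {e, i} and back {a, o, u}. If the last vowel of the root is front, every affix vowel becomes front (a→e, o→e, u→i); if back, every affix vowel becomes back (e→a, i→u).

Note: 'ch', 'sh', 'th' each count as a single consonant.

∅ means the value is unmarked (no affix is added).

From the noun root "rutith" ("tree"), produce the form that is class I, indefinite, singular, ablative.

rutithithitrech

Attach case ablative -u → rutithu.
number = singular: zero marking, form stays rutithu.
Attach noun class class I -thit → rutithuthit.
Attach definiteness indefinite -rech → rutithuthitrech.
Apply vowel harmony: rutithuthitrech → rutithithitrech.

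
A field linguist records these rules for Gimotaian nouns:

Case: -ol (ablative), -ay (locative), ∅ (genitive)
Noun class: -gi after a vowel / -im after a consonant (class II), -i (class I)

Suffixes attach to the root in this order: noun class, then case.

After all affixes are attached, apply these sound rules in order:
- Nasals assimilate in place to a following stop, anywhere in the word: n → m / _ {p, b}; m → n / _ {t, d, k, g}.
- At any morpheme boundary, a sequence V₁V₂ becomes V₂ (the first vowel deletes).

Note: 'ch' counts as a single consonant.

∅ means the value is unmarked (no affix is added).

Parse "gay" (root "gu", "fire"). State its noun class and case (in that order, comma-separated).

class I, locative

Segment: gu-i-ay.
noun class: -i → class I.
case: -ay → locative.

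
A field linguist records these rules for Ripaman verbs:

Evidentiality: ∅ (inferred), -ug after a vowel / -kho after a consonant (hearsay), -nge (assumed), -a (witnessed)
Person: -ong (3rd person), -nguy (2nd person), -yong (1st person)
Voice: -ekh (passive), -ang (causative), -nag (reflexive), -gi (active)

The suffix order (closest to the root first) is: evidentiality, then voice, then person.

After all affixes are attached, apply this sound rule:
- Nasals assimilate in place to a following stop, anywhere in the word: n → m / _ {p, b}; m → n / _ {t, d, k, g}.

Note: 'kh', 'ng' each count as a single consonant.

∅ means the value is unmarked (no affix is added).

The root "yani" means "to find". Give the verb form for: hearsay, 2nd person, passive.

yaniugekhnguy

Attach evidentiality hearsay -ug (after vowel 'i') → yaniug.
Attach voice passive -ekh → yaniugekh.
Attach person 2nd person -nguy → yaniugekhnguy.
Nasal assimilation: no change.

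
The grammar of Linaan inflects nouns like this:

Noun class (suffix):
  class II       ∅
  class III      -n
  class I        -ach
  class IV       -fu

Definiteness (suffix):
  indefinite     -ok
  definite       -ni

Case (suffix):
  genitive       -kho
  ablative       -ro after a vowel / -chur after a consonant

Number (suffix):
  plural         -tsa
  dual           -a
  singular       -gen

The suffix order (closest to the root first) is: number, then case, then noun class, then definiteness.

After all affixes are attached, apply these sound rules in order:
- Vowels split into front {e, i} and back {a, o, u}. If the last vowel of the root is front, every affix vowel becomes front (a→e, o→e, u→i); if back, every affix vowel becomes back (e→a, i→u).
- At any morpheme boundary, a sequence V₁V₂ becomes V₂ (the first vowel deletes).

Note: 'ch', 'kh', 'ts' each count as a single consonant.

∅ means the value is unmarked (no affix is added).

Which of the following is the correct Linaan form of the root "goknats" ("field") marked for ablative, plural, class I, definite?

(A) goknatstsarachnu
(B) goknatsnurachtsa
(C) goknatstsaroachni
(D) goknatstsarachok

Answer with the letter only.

Attach number plural -tsa → goknatstsa.
Attach case ablative -ro (after vowel 'a') → goknatstsaro.
Attach noun class class I -ach → goknatstsaroach.
Attach definiteness definite -ni → goknatstsaroachni.
Apply vowel harmony: goknatstsaroachni → goknatstsaroachnu.
Apply vowel deletion: goknatstsaroachnu → goknatstsarachnu.
So the correct form is goknatstsarachnu, option (A).
(C) goknatstsaroachni is wrong: it fails to apply the sound rule(s).
(D) goknatstsarachok is wrong: it uses indefinite instead of definite for definiteness.
(B) goknatsnurachtsa is wrong: it has the affixes in the wrong order.

A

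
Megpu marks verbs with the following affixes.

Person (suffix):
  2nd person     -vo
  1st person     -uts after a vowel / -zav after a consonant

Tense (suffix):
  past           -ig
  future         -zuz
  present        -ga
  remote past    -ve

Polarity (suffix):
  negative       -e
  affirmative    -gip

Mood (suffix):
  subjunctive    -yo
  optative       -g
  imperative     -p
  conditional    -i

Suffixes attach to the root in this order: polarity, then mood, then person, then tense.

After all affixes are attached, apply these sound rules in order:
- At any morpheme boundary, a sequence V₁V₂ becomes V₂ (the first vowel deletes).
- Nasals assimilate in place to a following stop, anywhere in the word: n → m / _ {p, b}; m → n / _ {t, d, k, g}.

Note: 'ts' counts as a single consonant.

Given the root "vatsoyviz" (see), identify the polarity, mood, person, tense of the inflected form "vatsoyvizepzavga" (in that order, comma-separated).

Segment: vatsoyviz-e-p-zav-ga.
polarity: -e → negative.
mood: -p → imperative.
person: -uts/zav → 1st person.
tense: -ga → present.

negative, imperative, 1st person, present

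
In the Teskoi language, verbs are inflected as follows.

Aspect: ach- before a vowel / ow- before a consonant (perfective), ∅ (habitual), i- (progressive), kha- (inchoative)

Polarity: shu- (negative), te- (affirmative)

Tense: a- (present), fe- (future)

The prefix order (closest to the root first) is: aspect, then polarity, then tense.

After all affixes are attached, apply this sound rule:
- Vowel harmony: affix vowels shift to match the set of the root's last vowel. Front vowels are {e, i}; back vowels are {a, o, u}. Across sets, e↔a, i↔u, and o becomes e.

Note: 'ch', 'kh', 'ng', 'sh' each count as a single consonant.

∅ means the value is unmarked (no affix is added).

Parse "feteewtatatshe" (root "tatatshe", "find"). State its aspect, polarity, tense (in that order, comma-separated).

perfective, affirmative, future

Segment: fe-te-ow-tatatshe.
aspect: ach/ow- → perfective.
polarity: te- → affirmative.
tense: fe- → future.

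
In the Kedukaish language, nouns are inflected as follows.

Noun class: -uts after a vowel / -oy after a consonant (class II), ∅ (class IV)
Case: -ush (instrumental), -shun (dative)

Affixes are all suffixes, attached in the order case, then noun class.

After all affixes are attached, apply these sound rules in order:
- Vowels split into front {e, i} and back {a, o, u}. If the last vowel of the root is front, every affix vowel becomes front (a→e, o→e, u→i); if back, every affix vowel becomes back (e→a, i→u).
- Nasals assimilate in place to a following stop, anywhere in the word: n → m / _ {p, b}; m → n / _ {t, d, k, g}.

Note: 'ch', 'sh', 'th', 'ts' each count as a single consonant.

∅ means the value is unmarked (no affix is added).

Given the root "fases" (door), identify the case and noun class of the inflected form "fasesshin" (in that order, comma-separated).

dative, class IV

Segment: fases-shun.
case: -shun → dative.
noun class: ∅ → class IV.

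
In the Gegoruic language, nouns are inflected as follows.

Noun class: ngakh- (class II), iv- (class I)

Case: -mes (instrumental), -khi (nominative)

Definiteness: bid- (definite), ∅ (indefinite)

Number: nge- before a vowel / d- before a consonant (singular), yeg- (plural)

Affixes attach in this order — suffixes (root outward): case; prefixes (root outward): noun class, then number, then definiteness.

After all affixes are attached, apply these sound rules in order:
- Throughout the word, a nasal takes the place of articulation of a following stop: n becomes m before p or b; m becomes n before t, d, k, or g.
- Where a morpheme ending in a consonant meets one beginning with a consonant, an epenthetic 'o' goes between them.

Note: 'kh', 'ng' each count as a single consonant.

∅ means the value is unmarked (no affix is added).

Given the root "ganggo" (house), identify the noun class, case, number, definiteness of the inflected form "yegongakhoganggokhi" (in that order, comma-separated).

class II, nominative, plural, indefinite

Segment: yeg-ngakh-ganggo-khi.
noun class: ngakh- → class II.
case: -khi → nominative.
number: yeg- → plural.
definiteness: ∅ → indefinite.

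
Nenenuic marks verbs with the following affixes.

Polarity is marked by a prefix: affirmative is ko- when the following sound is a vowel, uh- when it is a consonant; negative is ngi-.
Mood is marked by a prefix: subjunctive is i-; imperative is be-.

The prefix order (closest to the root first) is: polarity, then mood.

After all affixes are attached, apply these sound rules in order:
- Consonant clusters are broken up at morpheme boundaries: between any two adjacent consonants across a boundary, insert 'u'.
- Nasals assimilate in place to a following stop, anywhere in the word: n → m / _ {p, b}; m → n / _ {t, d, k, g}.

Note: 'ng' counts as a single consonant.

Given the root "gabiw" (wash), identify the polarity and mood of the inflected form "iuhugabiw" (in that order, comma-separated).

Segment: i-uh-gabiw.
polarity: ko/uh- → affirmative.
mood: i- → subjunctive.

affirmative, subjunctive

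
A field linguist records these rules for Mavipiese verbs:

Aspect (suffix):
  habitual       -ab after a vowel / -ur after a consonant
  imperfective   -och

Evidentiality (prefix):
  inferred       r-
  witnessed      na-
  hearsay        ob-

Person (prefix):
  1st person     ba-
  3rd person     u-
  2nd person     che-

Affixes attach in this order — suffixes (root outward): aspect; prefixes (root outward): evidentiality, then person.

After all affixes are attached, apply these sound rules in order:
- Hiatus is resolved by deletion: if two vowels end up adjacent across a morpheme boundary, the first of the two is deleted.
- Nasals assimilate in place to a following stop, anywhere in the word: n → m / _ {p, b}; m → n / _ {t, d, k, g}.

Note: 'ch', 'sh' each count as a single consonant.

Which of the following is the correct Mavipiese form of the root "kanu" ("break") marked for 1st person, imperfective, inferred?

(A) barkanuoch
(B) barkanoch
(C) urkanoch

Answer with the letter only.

B

Attach evidentiality inferred r- → rkanu.
Attach person 1st person ba- → barkanu.
Attach aspect imperfective -och → barkanuoch.
Apply vowel deletion: barkanuoch → barkanoch.
Nasal assimilation: no change.
So the correct form is barkanoch, option (B).
(A) barkanuoch is wrong: it fails to apply the sound rule(s).
(C) urkanoch is wrong: it uses 3rd person instead of 1st person for person.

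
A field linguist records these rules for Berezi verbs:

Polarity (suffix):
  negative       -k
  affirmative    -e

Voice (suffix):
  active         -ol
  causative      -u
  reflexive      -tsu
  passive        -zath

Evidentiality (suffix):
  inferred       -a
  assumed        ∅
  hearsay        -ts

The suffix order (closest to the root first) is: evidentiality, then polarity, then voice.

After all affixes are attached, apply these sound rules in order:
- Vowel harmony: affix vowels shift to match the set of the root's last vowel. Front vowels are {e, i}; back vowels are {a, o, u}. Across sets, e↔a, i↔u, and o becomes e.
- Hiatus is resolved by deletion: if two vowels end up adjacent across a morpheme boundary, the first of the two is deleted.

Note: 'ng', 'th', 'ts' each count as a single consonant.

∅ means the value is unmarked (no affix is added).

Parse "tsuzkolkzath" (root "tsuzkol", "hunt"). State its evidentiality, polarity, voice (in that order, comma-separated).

assumed, negative, passive

Segment: tsuzkol-k-zath.
evidentiality: ∅ → assumed.
polarity: -k → negative.
voice: -zath → passive.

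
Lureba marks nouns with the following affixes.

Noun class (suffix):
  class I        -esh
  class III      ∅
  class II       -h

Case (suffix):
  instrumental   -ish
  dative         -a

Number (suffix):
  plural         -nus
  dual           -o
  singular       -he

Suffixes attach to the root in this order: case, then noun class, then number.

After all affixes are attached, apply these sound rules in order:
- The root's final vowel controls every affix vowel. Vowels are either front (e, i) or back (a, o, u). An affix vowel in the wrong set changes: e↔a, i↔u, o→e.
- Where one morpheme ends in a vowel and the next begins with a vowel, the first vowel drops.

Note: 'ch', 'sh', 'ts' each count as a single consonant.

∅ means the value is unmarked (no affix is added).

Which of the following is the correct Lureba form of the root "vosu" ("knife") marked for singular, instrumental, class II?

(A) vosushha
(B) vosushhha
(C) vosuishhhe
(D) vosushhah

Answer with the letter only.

B

Attach case instrumental -ish → vosuish.
Attach noun class class II -h → vosuishh.
Attach number singular -he → vosuishhhe.
Apply vowel harmony: vosuishhhe → vosuushhha.
Apply vowel deletion: vosuushhha → vosushhha.
So the correct form is vosushhha, option (B).
(A) vosushha is wrong: it uses class III instead of class II for noun class.
(C) vosuishhhe is wrong: it fails to apply the sound rule(s).
(D) vosushhah is wrong: it has the affixes in the wrong order.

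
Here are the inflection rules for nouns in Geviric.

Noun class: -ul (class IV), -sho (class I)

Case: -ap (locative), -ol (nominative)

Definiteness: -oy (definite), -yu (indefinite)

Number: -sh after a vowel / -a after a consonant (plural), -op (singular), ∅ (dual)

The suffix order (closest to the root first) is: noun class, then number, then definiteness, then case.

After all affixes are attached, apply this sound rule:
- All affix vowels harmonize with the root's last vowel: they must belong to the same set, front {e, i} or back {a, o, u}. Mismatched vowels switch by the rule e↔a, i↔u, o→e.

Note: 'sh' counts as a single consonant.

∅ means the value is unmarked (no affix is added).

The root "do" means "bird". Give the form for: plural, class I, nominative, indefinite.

doshoshyuol

Attach noun class class I -sho → dosho.
Attach number plural -sh (after vowel 'o') → doshosh.
Attach definiteness indefinite -yu → doshoshyu.
Attach case nominative -ol → doshoshyuol.
Vowel harmony: no change.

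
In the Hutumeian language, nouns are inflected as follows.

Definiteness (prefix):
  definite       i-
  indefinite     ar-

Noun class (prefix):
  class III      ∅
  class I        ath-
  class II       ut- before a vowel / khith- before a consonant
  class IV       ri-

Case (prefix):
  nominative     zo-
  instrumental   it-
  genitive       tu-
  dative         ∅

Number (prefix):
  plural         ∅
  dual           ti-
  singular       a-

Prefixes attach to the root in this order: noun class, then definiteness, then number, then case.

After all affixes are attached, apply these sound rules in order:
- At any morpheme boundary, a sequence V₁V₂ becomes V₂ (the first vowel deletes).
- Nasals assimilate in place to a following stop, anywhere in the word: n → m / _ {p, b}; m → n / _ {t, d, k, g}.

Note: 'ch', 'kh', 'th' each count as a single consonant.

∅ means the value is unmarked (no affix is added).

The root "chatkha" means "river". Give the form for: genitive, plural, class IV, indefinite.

tarrichatkha

Attach noun class class IV ri- → richatkha.
Attach definiteness indefinite ar- → arrichatkha.
number = plural: zero marking, form stays arrichatkha.
Attach case genitive tu- → tuarrichatkha.
Apply vowel deletion: tuarrichatkha → tarrichatkha.
Nasal assimilation: no change.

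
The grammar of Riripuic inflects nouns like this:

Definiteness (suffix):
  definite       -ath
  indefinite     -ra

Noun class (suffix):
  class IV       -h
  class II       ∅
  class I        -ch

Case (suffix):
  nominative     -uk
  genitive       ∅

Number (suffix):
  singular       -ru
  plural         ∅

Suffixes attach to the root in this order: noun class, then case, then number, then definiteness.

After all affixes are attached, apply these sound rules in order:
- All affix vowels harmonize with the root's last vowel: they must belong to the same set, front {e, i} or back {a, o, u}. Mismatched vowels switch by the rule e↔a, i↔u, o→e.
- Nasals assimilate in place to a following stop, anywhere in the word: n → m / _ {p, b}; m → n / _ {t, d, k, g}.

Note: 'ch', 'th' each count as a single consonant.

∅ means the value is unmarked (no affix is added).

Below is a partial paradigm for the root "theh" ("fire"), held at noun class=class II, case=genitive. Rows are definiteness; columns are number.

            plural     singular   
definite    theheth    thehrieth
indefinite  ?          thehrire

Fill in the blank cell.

noun class = class II: zero marking, form stays theh.
case = genitive: zero marking, form stays theh.
number = plural: zero marking, form stays theh.
Attach definiteness indefinite -ra → thehra.
Apply vowel harmony: thehra → thehre.
Nasal assimilation: no change.

thehre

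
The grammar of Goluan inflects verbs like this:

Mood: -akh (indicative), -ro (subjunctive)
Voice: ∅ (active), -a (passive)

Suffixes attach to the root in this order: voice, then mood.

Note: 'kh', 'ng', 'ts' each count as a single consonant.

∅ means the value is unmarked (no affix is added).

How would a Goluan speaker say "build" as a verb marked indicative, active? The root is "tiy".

tiyakh

voice = active: zero marking, form stays tiy.
Attach mood indicative -akh → tiyakh.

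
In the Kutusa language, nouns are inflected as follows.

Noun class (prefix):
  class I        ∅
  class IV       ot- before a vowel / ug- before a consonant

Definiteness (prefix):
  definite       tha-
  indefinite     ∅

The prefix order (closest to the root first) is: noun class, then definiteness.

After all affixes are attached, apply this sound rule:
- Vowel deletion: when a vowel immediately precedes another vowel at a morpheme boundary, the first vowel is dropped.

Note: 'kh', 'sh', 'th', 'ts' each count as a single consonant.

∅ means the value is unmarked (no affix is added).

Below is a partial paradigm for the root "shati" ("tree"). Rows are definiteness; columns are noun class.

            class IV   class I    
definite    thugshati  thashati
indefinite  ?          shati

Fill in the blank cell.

Attach noun class class IV ug- (before consonant 'sh') → ugshati.
definiteness = indefinite: zero marking, form stays ugshati.
Vowel deletion: no change.

ugshati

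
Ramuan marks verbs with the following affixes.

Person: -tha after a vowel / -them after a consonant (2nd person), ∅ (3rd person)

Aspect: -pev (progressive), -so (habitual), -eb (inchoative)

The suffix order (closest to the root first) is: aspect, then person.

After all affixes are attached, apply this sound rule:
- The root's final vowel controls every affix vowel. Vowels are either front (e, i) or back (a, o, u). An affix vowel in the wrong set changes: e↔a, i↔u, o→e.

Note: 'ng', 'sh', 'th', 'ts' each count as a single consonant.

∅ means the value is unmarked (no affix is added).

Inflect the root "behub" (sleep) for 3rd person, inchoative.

behubab

Attach aspect inchoative -eb → behubeb.
person = 3rd person: zero marking, form stays behubeb.
Apply vowel harmony: behubeb → behubab.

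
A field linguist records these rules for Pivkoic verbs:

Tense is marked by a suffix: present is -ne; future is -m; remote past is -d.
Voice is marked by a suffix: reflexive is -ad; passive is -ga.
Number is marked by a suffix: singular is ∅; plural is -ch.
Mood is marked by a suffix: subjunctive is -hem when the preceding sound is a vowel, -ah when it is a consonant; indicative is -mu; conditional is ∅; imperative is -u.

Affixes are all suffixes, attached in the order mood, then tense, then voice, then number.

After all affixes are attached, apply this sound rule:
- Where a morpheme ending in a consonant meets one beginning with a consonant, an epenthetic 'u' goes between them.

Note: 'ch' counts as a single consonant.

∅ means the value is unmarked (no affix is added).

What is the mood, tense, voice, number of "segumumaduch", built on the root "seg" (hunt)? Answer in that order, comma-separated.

Segment: seg-mu-m-ad-ch.
mood: -mu → indicative.
tense: -m → future.
voice: -ad → reflexive.
number: -ch → plural.

indicative, future, reflexive, plural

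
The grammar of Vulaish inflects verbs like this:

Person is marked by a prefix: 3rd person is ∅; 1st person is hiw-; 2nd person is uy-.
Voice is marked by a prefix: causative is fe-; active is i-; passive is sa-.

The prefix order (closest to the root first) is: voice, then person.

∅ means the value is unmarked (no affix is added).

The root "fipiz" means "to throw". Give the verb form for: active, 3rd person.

Attach voice active i- → ifipiz.
person = 3rd person: zero marking, form stays ifipiz.

ifipiz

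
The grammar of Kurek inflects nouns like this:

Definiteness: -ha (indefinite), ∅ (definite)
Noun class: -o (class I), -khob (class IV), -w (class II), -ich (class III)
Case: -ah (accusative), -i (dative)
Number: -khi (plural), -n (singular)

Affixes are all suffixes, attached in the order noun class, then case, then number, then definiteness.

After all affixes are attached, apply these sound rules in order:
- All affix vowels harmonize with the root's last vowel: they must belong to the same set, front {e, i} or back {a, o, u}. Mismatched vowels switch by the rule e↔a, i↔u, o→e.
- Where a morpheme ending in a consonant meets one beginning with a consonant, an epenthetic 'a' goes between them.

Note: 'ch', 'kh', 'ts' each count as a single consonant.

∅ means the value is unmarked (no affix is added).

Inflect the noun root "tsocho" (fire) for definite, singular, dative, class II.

tsochowun

Attach noun class class II -w → tsochow.
Attach case dative -i → tsochowi.
Attach number singular -n → tsochowin.
definiteness = definite: zero marking, form stays tsochowin.
Apply vowel harmony: tsochowin → tsochowun.
Epenthesis: no change.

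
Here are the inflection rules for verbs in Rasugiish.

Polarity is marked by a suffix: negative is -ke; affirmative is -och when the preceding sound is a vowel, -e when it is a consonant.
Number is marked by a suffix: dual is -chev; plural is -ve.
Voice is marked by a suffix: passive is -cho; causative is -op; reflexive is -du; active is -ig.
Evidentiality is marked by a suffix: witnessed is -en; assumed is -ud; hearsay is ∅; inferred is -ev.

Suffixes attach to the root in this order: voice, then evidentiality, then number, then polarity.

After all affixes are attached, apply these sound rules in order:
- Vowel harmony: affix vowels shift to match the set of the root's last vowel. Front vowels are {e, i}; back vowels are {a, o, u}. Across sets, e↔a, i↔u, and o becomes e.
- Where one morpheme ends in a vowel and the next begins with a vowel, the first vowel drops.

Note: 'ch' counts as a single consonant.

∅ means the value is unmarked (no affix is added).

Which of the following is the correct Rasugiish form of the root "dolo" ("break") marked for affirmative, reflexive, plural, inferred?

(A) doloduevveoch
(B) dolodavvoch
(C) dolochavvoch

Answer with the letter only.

B

Attach voice reflexive -du → dolodu.
Attach evidentiality inferred -ev → doloduev.
Attach number plural -ve → doloduevve.
Attach polarity affirmative -och (after vowel 'e') → doloduevveoch.
Apply vowel harmony: doloduevveoch → doloduavvaoch.
Apply vowel deletion: doloduavvaoch → dolodavvoch.
So the correct form is dolodavvoch, option (B).
(C) dolochavvoch is wrong: it uses passive instead of reflexive for voice.
(A) doloduevveoch is wrong: it fails to apply the sound rule(s).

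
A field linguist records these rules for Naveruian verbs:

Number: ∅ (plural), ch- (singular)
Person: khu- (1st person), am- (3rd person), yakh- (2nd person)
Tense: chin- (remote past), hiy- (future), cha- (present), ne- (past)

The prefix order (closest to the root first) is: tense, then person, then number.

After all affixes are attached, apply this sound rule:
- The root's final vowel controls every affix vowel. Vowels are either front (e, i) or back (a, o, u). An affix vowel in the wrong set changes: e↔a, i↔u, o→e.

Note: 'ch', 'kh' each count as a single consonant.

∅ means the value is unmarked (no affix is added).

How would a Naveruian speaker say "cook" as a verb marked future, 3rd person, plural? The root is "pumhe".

Attach tense future hiy- → hiypumhe.
Attach person 3rd person am- → amhiypumhe.
number = plural: zero marking, form stays amhiypumhe.
Apply vowel harmony: amhiypumhe → emhiypumhe.

emhiypumhe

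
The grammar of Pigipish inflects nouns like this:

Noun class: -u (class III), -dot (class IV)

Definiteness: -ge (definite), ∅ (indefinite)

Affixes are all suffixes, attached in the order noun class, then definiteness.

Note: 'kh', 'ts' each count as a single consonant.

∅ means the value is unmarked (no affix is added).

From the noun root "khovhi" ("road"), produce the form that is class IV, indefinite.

khovhidot

Attach noun class class IV -dot → khovhidot.
definiteness = indefinite: zero marking, form stays khovhidot.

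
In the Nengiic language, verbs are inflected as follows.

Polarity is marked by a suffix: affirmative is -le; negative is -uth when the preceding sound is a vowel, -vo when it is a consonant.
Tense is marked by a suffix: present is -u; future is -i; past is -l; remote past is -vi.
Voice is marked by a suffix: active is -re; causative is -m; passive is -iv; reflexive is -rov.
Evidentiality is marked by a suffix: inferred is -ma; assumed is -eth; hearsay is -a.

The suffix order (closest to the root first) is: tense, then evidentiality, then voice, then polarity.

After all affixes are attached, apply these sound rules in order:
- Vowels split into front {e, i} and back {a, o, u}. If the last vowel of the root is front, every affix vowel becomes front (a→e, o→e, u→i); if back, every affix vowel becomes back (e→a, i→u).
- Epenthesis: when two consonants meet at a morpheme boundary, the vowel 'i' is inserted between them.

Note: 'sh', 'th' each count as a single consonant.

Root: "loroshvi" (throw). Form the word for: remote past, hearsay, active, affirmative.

Attach tense remote past -vi → loroshvivi.
Attach evidentiality hearsay -a → loroshvivia.
Attach voice active -re → loroshviviare.
Attach polarity affirmative -le → loroshviviarele.
Apply vowel harmony: loroshviviarele → loroshvivierele.
Epenthesis: no change.

loroshvivierele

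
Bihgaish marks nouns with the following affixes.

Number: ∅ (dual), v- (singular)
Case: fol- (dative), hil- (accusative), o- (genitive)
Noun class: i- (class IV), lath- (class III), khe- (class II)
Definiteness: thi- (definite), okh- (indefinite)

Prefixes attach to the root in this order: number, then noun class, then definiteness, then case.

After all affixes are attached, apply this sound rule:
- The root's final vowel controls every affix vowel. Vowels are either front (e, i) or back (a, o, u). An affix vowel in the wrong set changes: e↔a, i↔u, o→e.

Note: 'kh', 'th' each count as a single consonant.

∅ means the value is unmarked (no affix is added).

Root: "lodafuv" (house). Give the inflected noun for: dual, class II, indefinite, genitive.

ookhkhalodafuv

number = dual: zero marking, form stays lodafuv.
Attach noun class class II khe- → khelodafuv.
Attach definiteness indefinite okh- → okhkhelodafuv.
Attach case genitive o- → ookhkhelodafuv.
Apply vowel harmony: ookhkhelodafuv → ookhkhalodafuv.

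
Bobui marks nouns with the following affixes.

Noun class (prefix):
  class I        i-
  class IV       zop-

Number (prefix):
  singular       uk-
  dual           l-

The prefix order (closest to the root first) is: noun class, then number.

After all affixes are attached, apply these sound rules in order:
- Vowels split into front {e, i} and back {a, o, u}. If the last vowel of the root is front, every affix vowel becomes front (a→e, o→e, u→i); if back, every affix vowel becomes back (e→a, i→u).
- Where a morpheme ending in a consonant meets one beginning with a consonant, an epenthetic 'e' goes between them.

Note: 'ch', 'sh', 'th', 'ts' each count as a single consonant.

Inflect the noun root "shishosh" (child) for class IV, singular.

Attach noun class class IV zop- → zopshishosh.
Attach number singular uk- → ukzopshishosh.
Vowel harmony: no change.
Apply epenthesis: ukzopshishosh → ukezopeshishosh.

ukezopeshishosh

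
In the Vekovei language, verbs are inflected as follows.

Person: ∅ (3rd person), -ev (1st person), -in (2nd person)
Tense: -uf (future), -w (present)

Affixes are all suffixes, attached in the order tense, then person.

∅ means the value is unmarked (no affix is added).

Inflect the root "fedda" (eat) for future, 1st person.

feddaufev

Attach tense future -uf → feddauf.
Attach person 1st person -ev → feddaufev.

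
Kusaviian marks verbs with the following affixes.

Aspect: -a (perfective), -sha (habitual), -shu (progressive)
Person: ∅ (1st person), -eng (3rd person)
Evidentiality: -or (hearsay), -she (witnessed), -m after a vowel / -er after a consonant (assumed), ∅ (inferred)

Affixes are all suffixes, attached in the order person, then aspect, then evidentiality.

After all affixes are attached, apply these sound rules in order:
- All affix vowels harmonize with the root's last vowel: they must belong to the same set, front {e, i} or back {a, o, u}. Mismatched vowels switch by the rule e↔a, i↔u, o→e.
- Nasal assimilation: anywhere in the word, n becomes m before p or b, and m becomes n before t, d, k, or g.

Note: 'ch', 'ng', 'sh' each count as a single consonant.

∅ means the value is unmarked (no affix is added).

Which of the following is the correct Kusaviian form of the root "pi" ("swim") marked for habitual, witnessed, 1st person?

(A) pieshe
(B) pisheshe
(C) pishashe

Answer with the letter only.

B

person = 1st person: zero marking, form stays pi.
Attach aspect habitual -sha → pisha.
Attach evidentiality witnessed -she → pishashe.
Apply vowel harmony: pishashe → pisheshe.
Nasal assimilation: no change.
So the correct form is pisheshe, option (B).
(C) pishashe is wrong: it fails to apply the sound rule(s).
(A) pieshe is wrong: it uses perfective instead of habitual for aspect.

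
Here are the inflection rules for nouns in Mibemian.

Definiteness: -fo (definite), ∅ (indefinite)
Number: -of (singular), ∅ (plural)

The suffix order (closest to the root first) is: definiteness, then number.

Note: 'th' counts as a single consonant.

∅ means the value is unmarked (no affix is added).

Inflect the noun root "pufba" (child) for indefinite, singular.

pufbaof

definiteness = indefinite: zero marking, form stays pufba.
Attach number singular -of → pufbaof.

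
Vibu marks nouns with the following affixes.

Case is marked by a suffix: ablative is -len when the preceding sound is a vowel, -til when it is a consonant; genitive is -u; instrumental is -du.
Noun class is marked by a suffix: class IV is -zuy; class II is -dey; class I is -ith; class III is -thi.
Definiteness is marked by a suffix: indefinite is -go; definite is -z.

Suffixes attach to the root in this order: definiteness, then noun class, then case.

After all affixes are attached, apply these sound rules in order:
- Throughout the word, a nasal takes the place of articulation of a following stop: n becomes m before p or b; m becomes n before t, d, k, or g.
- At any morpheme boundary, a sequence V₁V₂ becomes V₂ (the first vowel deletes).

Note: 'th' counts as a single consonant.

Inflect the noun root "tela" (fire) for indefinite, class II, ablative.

Attach definiteness indefinite -go → telago.
Attach noun class class II -dey → telagodey.
Attach case ablative -til (after consonant 'y') → telagodeytil.
Nasal assimilation: no change.
Vowel deletion: no change.

telagodeytil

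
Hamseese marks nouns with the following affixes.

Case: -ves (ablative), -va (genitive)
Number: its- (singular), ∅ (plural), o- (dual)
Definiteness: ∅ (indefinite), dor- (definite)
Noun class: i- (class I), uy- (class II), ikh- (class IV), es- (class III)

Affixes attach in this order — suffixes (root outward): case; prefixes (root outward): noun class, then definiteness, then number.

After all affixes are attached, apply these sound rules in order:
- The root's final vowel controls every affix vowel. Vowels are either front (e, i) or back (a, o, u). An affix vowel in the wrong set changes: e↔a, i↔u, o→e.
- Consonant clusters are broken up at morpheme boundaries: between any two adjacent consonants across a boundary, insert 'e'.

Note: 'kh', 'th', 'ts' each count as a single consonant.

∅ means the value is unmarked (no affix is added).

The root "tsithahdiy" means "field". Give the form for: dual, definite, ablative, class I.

ederitsithahdiyeves

Attach case ablative -ves → tsithahdiyves.
Attach noun class class I i- → itsithahdiyves.
Attach definiteness definite dor- → doritsithahdiyves.
Attach number dual o- → odoritsithahdiyves.
Apply vowel harmony: odoritsithahdiyves → ederitsithahdiyves.
Apply epenthesis: ederitsithahdiyves → ederitsithahdiyeves.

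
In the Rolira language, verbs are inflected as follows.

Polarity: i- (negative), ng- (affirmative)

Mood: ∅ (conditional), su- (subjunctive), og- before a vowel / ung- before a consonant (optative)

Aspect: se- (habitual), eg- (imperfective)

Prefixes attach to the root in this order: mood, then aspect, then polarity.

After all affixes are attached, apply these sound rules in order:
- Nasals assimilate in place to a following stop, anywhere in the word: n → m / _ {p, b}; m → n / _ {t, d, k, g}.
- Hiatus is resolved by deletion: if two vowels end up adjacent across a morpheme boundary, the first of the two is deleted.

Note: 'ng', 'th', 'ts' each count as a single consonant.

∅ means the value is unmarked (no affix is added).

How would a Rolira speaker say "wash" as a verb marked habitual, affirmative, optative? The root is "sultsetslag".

ngsungsultsetslag

Attach mood optative ung- (before consonant 's') → ungsultsetslag.
Attach aspect habitual se- → seungsultsetslag.
Attach polarity affirmative ng- → ngseungsultsetslag.
Nasal assimilation: no change.
Apply vowel deletion: ngseungsultsetslag → ngsungsultsetslag.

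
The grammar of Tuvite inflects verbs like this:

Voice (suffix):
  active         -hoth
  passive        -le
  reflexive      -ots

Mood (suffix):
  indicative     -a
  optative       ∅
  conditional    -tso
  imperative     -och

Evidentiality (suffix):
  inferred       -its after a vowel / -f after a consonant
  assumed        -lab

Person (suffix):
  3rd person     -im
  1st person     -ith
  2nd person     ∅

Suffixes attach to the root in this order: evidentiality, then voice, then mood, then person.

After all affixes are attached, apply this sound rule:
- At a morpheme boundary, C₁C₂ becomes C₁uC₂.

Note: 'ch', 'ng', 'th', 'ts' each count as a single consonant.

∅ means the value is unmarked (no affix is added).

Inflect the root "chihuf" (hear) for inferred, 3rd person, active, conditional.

chihufufuhothutsoim

Attach evidentiality inferred -f (after consonant 'f') → chihuff.
Attach voice active -hoth → chihuffhoth.
Attach mood conditional -tso → chihuffhothtso.
Attach person 3rd person -im → chihuffhothtsoim.
Apply epenthesis: chihuffhothtsoim → chihufufuhothutsoim.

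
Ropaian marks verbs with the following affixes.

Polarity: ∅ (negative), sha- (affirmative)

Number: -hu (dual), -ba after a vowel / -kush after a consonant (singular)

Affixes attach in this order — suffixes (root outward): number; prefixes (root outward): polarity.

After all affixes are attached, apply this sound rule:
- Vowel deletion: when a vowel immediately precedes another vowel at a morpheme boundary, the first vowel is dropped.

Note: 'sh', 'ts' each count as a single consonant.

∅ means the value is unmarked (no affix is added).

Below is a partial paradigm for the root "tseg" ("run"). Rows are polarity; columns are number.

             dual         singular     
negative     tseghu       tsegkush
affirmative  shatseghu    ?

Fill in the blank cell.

Attach number singular -kush (after consonant 'g') → tsegkush.
Attach polarity affirmative sha- → shatsegkush.
Vowel deletion: no change.

shatsegkush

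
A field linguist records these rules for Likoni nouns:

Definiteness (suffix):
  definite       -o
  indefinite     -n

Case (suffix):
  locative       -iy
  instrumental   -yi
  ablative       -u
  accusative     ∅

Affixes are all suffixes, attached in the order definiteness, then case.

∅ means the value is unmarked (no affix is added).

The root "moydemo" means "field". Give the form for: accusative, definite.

Attach definiteness definite -o → moydemoo.
case = accusative: zero marking, form stays moydemoo.

moydemoo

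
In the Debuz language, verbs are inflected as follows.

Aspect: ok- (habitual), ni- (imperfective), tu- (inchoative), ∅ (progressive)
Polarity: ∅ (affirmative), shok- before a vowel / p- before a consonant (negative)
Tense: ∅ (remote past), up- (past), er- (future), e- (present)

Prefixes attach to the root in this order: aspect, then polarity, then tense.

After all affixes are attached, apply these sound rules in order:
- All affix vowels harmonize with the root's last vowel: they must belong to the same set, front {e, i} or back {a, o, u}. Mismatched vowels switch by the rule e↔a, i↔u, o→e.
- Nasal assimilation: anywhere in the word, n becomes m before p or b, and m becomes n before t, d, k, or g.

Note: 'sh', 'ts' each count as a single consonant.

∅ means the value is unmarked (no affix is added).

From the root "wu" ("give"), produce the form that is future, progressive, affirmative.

arwu

aspect = progressive: zero marking, form stays wu.
polarity = affirmative: zero marking, form stays wu.
Attach tense future er- → erwu.
Apply vowel harmony: erwu → arwu.
Nasal assimilation: no change.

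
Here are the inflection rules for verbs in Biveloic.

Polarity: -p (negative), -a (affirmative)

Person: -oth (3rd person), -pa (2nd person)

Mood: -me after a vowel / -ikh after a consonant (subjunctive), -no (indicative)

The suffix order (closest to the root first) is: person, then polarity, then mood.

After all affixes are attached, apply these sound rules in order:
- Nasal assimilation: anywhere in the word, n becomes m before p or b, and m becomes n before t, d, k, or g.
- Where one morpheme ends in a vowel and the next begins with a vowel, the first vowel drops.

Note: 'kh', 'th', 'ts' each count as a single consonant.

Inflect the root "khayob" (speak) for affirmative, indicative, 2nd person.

khayobpano

Attach person 2nd person -pa → khayobpa.
Attach polarity affirmative -a → khayobpaa.
Attach mood indicative -no → khayobpaano.
Nasal assimilation: no change.
Apply vowel deletion: khayobpaano → khayobpano.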